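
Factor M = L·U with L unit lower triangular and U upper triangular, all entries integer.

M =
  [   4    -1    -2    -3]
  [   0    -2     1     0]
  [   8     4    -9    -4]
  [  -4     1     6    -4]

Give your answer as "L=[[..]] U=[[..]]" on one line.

L=[[1,0,0,0],[0,1,0,0],[2,-3,1,0],[-1,0,-2,1]] U=[[4,-1,-2,-3],[0,-2,1,0],[0,0,-2,2],[0,0,0,-3]]

  R1 -= 0·R0 → [0,-2,1,0]
  R2 -= 2·R0 → [0,6,-5,2]
  R3 -= -1·R0 → [0,0,4,-7]
  R2 -= -3·R1 → [0,0,-2,2]
  R3 -= 0·R1 → [0,0,4,-7]
  R3 -= -2·R2 → [0,0,0,-3]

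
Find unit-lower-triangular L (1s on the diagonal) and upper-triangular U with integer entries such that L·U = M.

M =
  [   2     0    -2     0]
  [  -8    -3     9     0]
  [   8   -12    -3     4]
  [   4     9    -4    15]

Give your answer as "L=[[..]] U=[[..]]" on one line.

  R1 -= -4·R0 → [0,-3,1,0]
  R2 -= 4·R0 → [0,-12,5,4]
  R3 -= 2·R0 → [0,9,0,15]
  R2 -= 4·R1 → [0,0,1,4]
  R3 -= -3·R1 → [0,0,3,15]
  R3 -= 3·R2 → [0,0,0,3]

L=[[1,0,0,0],[-4,1,0,0],[4,4,1,0],[2,-3,3,1]] U=[[2,0,-2,0],[0,-3,1,0],[0,0,1,4],[0,0,0,3]]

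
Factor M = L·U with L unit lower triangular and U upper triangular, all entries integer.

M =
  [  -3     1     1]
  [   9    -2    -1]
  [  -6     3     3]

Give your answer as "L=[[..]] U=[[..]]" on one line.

L=[[1,0,0],[-3,1,0],[2,1,1]] U=[[-3,1,1],[0,1,2],[0,0,-1]]

  r1 -= -3·r0 → [0,1,2]
  r2 -= 2·r0 → [0,1,1]
  r2 -= 1·r1 → [0,0,-1]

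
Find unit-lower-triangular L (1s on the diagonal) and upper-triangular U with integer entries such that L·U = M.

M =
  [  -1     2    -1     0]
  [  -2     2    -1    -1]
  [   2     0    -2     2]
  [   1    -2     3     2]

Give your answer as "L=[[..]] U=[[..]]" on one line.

L=[[1,0,0,0],[2,1,0,0],[-2,-2,1,0],[-1,0,-1,1]] U=[[-1,2,-1,0],[0,-2,1,-1],[0,0,-2,0],[0,0,0,2]]

  R1 -= 2·R0 → [0,-2,1,-1]
  R2 -= -2·R0 → [0,4,-4,2]
  R3 -= -1·R0 → [0,0,2,2]
  R2 -= -2·R1 → [0,0,-2,0]
  R3 -= 0·R1 → [0,0,2,2]
  R3 -= -1·R2 → [0,0,0,2]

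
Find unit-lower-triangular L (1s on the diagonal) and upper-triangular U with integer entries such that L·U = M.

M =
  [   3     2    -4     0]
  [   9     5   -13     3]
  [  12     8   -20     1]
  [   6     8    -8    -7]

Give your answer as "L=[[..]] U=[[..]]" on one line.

L=[[1,0,0,0],[3,1,0,0],[4,0,1,0],[2,-4,1,1]] U=[[3,2,-4,0],[0,-1,-1,3],[0,0,-4,1],[0,0,0,4]]

  row1 -= 3·row0 → [0,-1,-1,3]
  row2 -= 4·row0 → [0,0,-4,1]
  row3 -= 2·row0 → [0,4,0,-7]
  row2 -= 0·row1 → [0,0,-4,1]
  row3 -= -4·row1 → [0,0,-4,5]
  row3 -= 1·row2 → [0,0,0,4]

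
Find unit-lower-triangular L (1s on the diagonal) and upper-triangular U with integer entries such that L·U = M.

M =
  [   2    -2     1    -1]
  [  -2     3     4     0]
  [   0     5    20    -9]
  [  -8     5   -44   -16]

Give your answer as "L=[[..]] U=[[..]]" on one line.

L=[[1,0,0,0],[-1,1,0,0],[0,5,1,0],[-4,-3,5,1]] U=[[2,-2,1,-1],[0,1,5,-1],[0,0,-5,-4],[0,0,0,-3]]

  row1 -= -1·row0 → [0,1,5,-1]
  row2 -= 0·row0 → [0,5,20,-9]
  row3 -= -4·row0 → [0,-3,-40,-20]
  row2 -= 5·row1 → [0,0,-5,-4]
  row3 -= -3·row1 → [0,0,-25,-23]
  row3 -= 5·row2 → [0,0,0,-3]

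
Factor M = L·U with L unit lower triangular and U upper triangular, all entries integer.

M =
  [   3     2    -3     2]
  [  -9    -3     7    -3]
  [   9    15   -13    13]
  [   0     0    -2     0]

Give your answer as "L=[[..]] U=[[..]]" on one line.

  r1 -= -3·r0 → [0,3,-2,3]
  r2 -= 3·r0 → [0,9,-4,7]
  r3 -= 0·r0 → [0,0,-2,0]
  r2 -= 3·r1 → [0,0,2,-2]
  r3 -= 0·r1 → [0,0,-2,0]
  r3 -= -1·r2 → [0,0,0,-2]

L=[[1,0,0,0],[-3,1,0,0],[3,3,1,0],[0,0,-1,1]] U=[[3,2,-3,2],[0,3,-2,3],[0,0,2,-2],[0,0,0,-2]]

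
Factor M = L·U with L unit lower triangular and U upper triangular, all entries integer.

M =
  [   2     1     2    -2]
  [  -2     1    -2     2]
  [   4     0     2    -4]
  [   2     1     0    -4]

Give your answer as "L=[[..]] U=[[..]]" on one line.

L=[[1,0,0,0],[-1,1,0,0],[2,-1,1,0],[1,0,1,1]] U=[[2,1,2,-2],[0,2,0,0],[0,0,-2,0],[0,0,0,-2]]

  r1 -= -1·r0 → [0,2,0,0]
  r2 -= 2·r0 → [0,-2,-2,0]
  r3 -= 1·r0 → [0,0,-2,-2]
  r2 -= -1·r1 → [0,0,-2,0]
  r3 -= 0·r1 → [0,0,-2,-2]
  r3 -= 1·r2 → [0,0,0,-2]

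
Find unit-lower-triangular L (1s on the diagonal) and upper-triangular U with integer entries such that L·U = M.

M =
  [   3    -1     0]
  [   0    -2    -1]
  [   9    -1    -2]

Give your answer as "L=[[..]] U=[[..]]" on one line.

  r1 -= 0·r0 → [0,-2,-1]
  r2 -= 3·r0 → [0,2,-2]
  r2 -= -1·r1 → [0,0,-3]

L=[[1,0,0],[0,1,0],[3,-1,1]] U=[[3,-1,0],[0,-2,-1],[0,0,-3]]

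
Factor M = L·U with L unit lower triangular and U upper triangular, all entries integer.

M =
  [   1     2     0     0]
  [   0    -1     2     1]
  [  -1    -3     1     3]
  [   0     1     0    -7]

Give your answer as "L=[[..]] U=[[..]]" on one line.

  row1 -= 0·row0 → [0,-1,2,1]
  row2 -= -1·row0 → [0,-1,1,3]
  row3 -= 0·row0 → [0,1,0,-7]
  row2 -= 1·row1 → [0,0,-1,2]
  row3 -= -1·row1 → [0,0,2,-6]
  row3 -= -2·row2 → [0,0,0,-2]

L=[[1,0,0,0],[0,1,0,0],[-1,1,1,0],[0,-1,-2,1]] U=[[1,2,0,0],[0,-1,2,1],[0,0,-1,2],[0,0,0,-2]]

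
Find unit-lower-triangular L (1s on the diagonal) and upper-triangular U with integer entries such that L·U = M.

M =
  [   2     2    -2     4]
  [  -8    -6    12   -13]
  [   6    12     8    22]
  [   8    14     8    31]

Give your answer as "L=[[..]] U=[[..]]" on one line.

L=[[1,0,0,0],[-4,1,0,0],[3,3,1,0],[4,3,2,1]] U=[[2,2,-2,4],[0,2,4,3],[0,0,2,1],[0,0,0,4]]

  R1 -= -4·R0 → [0,2,4,3]
  R2 -= 3·R0 → [0,6,14,10]
  R3 -= 4·R0 → [0,6,16,15]
  R2 -= 3·R1 → [0,0,2,1]
  R3 -= 3·R1 → [0,0,4,6]
  R3 -= 2·R2 → [0,0,0,4]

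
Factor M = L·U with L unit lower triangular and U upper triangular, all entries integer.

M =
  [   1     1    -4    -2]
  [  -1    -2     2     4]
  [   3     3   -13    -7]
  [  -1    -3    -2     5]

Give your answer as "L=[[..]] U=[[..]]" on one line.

L=[[1,0,0,0],[-1,1,0,0],[3,0,1,0],[-1,2,2,1]] U=[[1,1,-4,-2],[0,-1,-2,2],[0,0,-1,-1],[0,0,0,1]]

  row1 -= -1·row0 → [0,-1,-2,2]
  row2 -= 3·row0 → [0,0,-1,-1]
  row3 -= -1·row0 → [0,-2,-6,3]
  row2 -= 0·row1 → [0,0,-1,-1]
  row3 -= 2·row1 → [0,0,-2,-1]
  row3 -= 2·row2 → [0,0,0,1]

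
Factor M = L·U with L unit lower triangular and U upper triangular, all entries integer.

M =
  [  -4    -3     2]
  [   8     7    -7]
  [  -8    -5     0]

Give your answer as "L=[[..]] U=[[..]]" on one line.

  row1 -= -2·row0 → [0,1,-3]
  row2 -= 2·row0 → [0,1,-4]
  row2 -= 1·row1 → [0,0,-1]

L=[[1,0,0],[-2,1,0],[2,1,1]] U=[[-4,-3,2],[0,1,-3],[0,0,-1]]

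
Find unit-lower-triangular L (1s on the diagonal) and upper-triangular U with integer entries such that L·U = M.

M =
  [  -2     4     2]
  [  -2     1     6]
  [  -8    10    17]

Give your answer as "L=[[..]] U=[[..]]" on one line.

L=[[1,0,0],[1,1,0],[4,2,1]] U=[[-2,4,2],[0,-3,4],[0,0,1]]

  row1 -= 1·row0 → [0,-3,4]
  row2 -= 4·row0 → [0,-6,9]
  row2 -= 2·row1 → [0,0,1]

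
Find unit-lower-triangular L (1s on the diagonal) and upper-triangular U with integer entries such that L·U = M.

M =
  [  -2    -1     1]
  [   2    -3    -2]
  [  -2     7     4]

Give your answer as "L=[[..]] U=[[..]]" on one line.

  R1 -= -1·R0 → [0,-4,-1]
  R2 -= 1·R0 → [0,8,3]
  R2 -= -2·R1 → [0,0,1]

L=[[1,0,0],[-1,1,0],[1,-2,1]] U=[[-2,-1,1],[0,-4,-1],[0,0,1]]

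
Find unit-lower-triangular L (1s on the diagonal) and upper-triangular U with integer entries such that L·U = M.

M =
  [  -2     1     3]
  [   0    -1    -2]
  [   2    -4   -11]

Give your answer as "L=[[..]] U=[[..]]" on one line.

L=[[1,0,0],[0,1,0],[-1,3,1]] U=[[-2,1,3],[0,-1,-2],[0,0,-2]]

  R1 -= 0·R0 → [0,-1,-2]
  R2 -= -1·R0 → [0,-3,-8]
  R2 -= 3·R1 → [0,0,-2]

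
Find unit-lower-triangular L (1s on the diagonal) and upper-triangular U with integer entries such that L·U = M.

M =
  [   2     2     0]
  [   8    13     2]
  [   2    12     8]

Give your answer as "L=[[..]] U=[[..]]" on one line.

  R1 -= 4·R0 → [0,5,2]
  R2 -= 1·R0 → [0,10,8]
  R2 -= 2·R1 → [0,0,4]

L=[[1,0,0],[4,1,0],[1,2,1]] U=[[2,2,0],[0,5,2],[0,0,4]]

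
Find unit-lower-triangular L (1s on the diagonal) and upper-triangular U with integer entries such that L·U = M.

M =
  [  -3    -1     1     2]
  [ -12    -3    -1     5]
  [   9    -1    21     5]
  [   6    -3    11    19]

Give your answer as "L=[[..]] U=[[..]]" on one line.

  R1 -= 4·R0 → [0,1,-5,-3]
  R2 -= -3·R0 → [0,-4,24,11]
  R3 -= -2·R0 → [0,-5,13,23]
  R2 -= -4·R1 → [0,0,4,-1]
  R3 -= -5·R1 → [0,0,-12,8]
  R3 -= -3·R2 → [0,0,0,5]

L=[[1,0,0,0],[4,1,0,0],[-3,-4,1,0],[-2,-5,-3,1]] U=[[-3,-1,1,2],[0,1,-5,-3],[0,0,4,-1],[0,0,0,5]]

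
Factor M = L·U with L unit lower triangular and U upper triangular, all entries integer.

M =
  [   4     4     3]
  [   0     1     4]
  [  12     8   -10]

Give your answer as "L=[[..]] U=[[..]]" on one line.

L=[[1,0,0],[0,1,0],[3,-4,1]] U=[[4,4,3],[0,1,4],[0,0,-3]]

  row1 -= 0·row0 → [0,1,4]
  row2 -= 3·row0 → [0,-4,-19]
  row2 -= -4·row1 → [0,0,-3]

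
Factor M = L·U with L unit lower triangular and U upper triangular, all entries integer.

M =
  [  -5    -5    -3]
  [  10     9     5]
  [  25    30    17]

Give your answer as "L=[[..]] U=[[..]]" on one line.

L=[[1,0,0],[-2,1,0],[-5,-5,1]] U=[[-5,-5,-3],[0,-1,-1],[0,0,-3]]

  R1 -= -2·R0 → [0,-1,-1]
  R2 -= -5·R0 → [0,5,2]
  R2 -= -5·R1 → [0,0,-3]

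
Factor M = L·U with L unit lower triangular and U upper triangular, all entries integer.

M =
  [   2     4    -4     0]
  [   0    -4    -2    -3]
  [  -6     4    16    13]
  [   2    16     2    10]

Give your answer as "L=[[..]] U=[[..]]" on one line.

  r1 -= 0·r0 → [0,-4,-2,-3]
  r2 -= -3·r0 → [0,16,4,13]
  r3 -= 1·r0 → [0,12,6,10]
  r2 -= -4·r1 → [0,0,-4,1]
  r3 -= -3·r1 → [0,0,0,1]
  r3 -= 0·r2 → [0,0,0,1]

L=[[1,0,0,0],[0,1,0,0],[-3,-4,1,0],[1,-3,0,1]] U=[[2,4,-4,0],[0,-4,-2,-3],[0,0,-4,1],[0,0,0,1]]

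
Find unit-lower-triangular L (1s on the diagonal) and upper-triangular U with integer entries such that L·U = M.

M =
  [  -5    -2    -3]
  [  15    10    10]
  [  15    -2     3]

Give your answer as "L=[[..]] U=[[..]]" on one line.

  row1 -= -3·row0 → [0,4,1]
  row2 -= -3·row0 → [0,-8,-6]
  row2 -= -2·row1 → [0,0,-4]

L=[[1,0,0],[-3,1,0],[-3,-2,1]] U=[[-5,-2,-3],[0,4,1],[0,0,-4]]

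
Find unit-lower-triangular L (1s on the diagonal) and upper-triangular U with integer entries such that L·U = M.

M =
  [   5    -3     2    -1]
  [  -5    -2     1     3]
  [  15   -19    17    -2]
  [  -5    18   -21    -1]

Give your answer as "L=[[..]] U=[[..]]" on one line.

L=[[1,0,0,0],[-1,1,0,0],[3,2,1,0],[-1,-3,-2,1]] U=[[5,-3,2,-1],[0,-5,3,2],[0,0,5,-3],[0,0,0,-2]]

  R1 -= -1·R0 → [0,-5,3,2]
  R2 -= 3·R0 → [0,-10,11,1]
  R3 -= -1·R0 → [0,15,-19,-2]
  R2 -= 2·R1 → [0,0,5,-3]
  R3 -= -3·R1 → [0,0,-10,4]
  R3 -= -2·R2 → [0,0,0,-2]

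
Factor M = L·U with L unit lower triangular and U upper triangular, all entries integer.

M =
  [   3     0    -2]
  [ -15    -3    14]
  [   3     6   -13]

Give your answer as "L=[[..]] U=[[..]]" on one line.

  R1 -= -5·R0 → [0,-3,4]
  R2 -= 1·R0 → [0,6,-11]
  R2 -= -2·R1 → [0,0,-3]

L=[[1,0,0],[-5,1,0],[1,-2,1]] U=[[3,0,-2],[0,-3,4],[0,0,-3]]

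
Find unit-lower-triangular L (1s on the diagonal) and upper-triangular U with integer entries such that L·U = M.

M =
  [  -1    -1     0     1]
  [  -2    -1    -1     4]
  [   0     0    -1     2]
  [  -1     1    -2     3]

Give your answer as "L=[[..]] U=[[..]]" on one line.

  r1 -= 2·r0 → [0,1,-1,2]
  r2 -= 0·r0 → [0,0,-1,2]
  r3 -= 1·r0 → [0,2,-2,2]
  r2 -= 0·r1 → [0,0,-1,2]
  r3 -= 2·r1 → [0,0,0,-2]
  r3 -= 0·r2 → [0,0,0,-2]

L=[[1,0,0,0],[2,1,0,0],[0,0,1,0],[1,2,0,1]] U=[[-1,-1,0,1],[0,1,-1,2],[0,0,-1,2],[0,0,0,-2]]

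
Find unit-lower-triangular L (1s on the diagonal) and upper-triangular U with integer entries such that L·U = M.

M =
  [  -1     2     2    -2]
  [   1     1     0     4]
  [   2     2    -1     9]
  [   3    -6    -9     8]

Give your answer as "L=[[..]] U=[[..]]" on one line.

L=[[1,0,0,0],[-1,1,0,0],[-2,2,1,0],[-3,0,3,1]] U=[[-1,2,2,-2],[0,3,2,2],[0,0,-1,1],[0,0,0,-1]]

  r1 -= -1·r0 → [0,3,2,2]
  r2 -= -2·r0 → [0,6,3,5]
  r3 -= -3·r0 → [0,0,-3,2]
  r2 -= 2·r1 → [0,0,-1,1]
  r3 -= 0·r1 → [0,0,-3,2]
  r3 -= 3·r2 → [0,0,0,-1]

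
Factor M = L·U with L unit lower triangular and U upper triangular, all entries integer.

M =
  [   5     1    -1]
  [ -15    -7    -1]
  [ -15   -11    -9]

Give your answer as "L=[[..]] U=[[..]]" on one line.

  row1 -= -3·row0 → [0,-4,-4]
  row2 -= -3·row0 → [0,-8,-12]
  row2 -= 2·row1 → [0,0,-4]

L=[[1,0,0],[-3,1,0],[-3,2,1]] U=[[5,1,-1],[0,-4,-4],[0,0,-4]]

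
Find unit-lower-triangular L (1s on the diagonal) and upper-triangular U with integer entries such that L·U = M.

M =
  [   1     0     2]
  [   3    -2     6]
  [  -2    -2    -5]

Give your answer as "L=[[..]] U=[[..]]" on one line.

  R1 -= 3·R0 → [0,-2,0]
  R2 -= -2·R0 → [0,-2,-1]
  R2 -= 1·R1 → [0,0,-1]

L=[[1,0,0],[3,1,0],[-2,1,1]] U=[[1,0,2],[0,-2,0],[0,0,-1]]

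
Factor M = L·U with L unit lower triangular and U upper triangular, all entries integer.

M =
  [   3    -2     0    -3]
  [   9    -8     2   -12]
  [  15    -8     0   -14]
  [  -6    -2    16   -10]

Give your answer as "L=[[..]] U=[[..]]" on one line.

  row1 -= 3·row0 → [0,-2,2,-3]
  row2 -= 5·row0 → [0,2,0,1]
  row3 -= -2·row0 → [0,-6,16,-16]
  row2 -= -1·row1 → [0,0,2,-2]
  row3 -= 3·row1 → [0,0,10,-7]
  row3 -= 5·row2 → [0,0,0,3]

L=[[1,0,0,0],[3,1,0,0],[5,-1,1,0],[-2,3,5,1]] U=[[3,-2,0,-3],[0,-2,2,-3],[0,0,2,-2],[0,0,0,3]]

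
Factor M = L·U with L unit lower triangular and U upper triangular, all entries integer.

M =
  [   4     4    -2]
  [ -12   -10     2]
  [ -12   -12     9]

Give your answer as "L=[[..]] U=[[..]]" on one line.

  R1 -= -3·R0 → [0,2,-4]
  R2 -= -3·R0 → [0,0,3]
  R2 -= 0·R1 → [0,0,3]

L=[[1,0,0],[-3,1,0],[-3,0,1]] U=[[4,4,-2],[0,2,-4],[0,0,3]]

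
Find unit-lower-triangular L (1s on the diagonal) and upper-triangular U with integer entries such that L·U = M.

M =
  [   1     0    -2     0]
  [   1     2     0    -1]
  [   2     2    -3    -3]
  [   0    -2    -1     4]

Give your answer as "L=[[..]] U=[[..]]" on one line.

L=[[1,0,0,0],[1,1,0,0],[2,1,1,0],[0,-1,-1,1]] U=[[1,0,-2,0],[0,2,2,-1],[0,0,-1,-2],[0,0,0,1]]

  r1 -= 1·r0 → [0,2,2,-1]
  r2 -= 2·r0 → [0,2,1,-3]
  r3 -= 0·r0 → [0,-2,-1,4]
  r2 -= 1·r1 → [0,0,-1,-2]
  r3 -= -1·r1 → [0,0,1,3]
  r3 -= -1·r2 → [0,0,0,1]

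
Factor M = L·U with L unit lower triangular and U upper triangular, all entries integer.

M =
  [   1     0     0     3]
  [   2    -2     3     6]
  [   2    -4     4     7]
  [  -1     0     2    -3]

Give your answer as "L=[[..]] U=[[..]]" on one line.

L=[[1,0,0,0],[2,1,0,0],[2,2,1,0],[-1,0,-1,1]] U=[[1,0,0,3],[0,-2,3,0],[0,0,-2,1],[0,0,0,1]]

  row1 -= 2·row0 → [0,-2,3,0]
  row2 -= 2·row0 → [0,-4,4,1]
  row3 -= -1·row0 → [0,0,2,0]
  row2 -= 2·row1 → [0,0,-2,1]
  row3 -= 0·row1 → [0,0,2,0]
  row3 -= -1·row2 → [0,0,0,1]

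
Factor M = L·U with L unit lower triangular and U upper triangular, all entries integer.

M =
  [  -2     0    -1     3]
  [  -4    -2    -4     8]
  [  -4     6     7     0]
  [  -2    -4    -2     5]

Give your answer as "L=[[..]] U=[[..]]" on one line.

  row1 -= 2·row0 → [0,-2,-2,2]
  row2 -= 2·row0 → [0,6,9,-6]
  row3 -= 1·row0 → [0,-4,-1,2]
  row2 -= -3·row1 → [0,0,3,0]
  row3 -= 2·row1 → [0,0,3,-2]
  row3 -= 1·row2 → [0,0,0,-2]

L=[[1,0,0,0],[2,1,0,0],[2,-3,1,0],[1,2,1,1]] U=[[-2,0,-1,3],[0,-2,-2,2],[0,0,3,0],[0,0,0,-2]]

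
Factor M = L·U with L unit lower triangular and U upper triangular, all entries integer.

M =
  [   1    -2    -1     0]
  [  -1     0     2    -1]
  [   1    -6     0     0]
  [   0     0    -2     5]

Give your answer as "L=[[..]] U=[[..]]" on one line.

L=[[1,0,0,0],[-1,1,0,0],[1,2,1,0],[0,0,2,1]] U=[[1,-2,-1,0],[0,-2,1,-1],[0,0,-1,2],[0,0,0,1]]

  r1 -= -1·r0 → [0,-2,1,-1]
  r2 -= 1·r0 → [0,-4,1,0]
  r3 -= 0·r0 → [0,0,-2,5]
  r2 -= 2·r1 → [0,0,-1,2]
  r3 -= 0·r1 → [0,0,-2,5]
  r3 -= 2·r2 → [0,0,0,1]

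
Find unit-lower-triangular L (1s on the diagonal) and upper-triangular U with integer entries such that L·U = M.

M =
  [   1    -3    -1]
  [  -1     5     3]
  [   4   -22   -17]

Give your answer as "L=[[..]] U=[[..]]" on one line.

  row1 -= -1·row0 → [0,2,2]
  row2 -= 4·row0 → [0,-10,-13]
  row2 -= -5·row1 → [0,0,-3]

L=[[1,0,0],[-1,1,0],[4,-5,1]] U=[[1,-3,-1],[0,2,2],[0,0,-3]]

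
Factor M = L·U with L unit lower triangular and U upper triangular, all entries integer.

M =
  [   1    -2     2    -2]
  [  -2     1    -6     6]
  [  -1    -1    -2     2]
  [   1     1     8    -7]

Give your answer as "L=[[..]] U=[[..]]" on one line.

  r1 -= -2·r0 → [0,-3,-2,2]
  r2 -= -1·r0 → [0,-3,0,0]
  r3 -= 1·r0 → [0,3,6,-5]
  r2 -= 1·r1 → [0,0,2,-2]
  r3 -= -1·r1 → [0,0,4,-3]
  r3 -= 2·r2 → [0,0,0,1]

L=[[1,0,0,0],[-2,1,0,0],[-1,1,1,0],[1,-1,2,1]] U=[[1,-2,2,-2],[0,-3,-2,2],[0,0,2,-2],[0,0,0,1]]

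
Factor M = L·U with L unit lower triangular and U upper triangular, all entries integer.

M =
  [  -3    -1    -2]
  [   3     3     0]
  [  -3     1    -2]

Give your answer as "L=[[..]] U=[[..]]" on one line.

  r1 -= -1·r0 → [0,2,-2]
  r2 -= 1·r0 → [0,2,0]
  r2 -= 1·r1 → [0,0,2]

L=[[1,0,0],[-1,1,0],[1,1,1]] U=[[-3,-1,-2],[0,2,-2],[0,0,2]]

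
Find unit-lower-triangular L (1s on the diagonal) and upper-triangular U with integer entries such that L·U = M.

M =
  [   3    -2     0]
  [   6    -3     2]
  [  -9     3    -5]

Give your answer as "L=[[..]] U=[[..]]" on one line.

L=[[1,0,0],[2,1,0],[-3,-3,1]] U=[[3,-2,0],[0,1,2],[0,0,1]]

  r1 -= 2·r0 → [0,1,2]
  r2 -= -3·r0 → [0,-3,-5]
  r2 -= -3·r1 → [0,0,1]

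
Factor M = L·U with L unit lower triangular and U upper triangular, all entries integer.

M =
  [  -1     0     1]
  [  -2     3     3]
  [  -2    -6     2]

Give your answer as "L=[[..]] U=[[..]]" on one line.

  r1 -= 2·r0 → [0,3,1]
  r2 -= 2·r0 → [0,-6,0]
  r2 -= -2·r1 → [0,0,2]

L=[[1,0,0],[2,1,0],[2,-2,1]] U=[[-1,0,1],[0,3,1],[0,0,2]]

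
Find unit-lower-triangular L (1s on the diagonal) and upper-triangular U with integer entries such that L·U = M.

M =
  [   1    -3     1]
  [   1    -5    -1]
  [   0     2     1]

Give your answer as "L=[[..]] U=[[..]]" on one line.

L=[[1,0,0],[1,1,0],[0,-1,1]] U=[[1,-3,1],[0,-2,-2],[0,0,-1]]

  row1 -= 1·row0 → [0,-2,-2]
  row2 -= 0·row0 → [0,2,1]
  row2 -= -1·row1 → [0,0,-1]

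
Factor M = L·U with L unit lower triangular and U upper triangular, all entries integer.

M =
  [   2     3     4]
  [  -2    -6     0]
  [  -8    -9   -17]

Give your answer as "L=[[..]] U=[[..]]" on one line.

  row1 -= -1·row0 → [0,-3,4]
  row2 -= -4·row0 → [0,3,-1]
  row2 -= -1·row1 → [0,0,3]

L=[[1,0,0],[-1,1,0],[-4,-1,1]] U=[[2,3,4],[0,-3,4],[0,0,3]]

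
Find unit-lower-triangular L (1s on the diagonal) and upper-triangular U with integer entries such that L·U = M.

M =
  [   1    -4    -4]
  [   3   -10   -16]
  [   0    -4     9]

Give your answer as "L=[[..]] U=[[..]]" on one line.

L=[[1,0,0],[3,1,0],[0,-2,1]] U=[[1,-4,-4],[0,2,-4],[0,0,1]]

  row1 -= 3·row0 → [0,2,-4]
  row2 -= 0·row0 → [0,-4,9]
  row2 -= -2·row1 → [0,0,1]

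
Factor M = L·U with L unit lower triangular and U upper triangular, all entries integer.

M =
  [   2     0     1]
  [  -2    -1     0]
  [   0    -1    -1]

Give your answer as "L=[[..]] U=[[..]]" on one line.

L=[[1,0,0],[-1,1,0],[0,1,1]] U=[[2,0,1],[0,-1,1],[0,0,-2]]

  R1 -= -1·R0 → [0,-1,1]
  R2 -= 0·R0 → [0,-1,-1]
  R2 -= 1·R1 → [0,0,-2]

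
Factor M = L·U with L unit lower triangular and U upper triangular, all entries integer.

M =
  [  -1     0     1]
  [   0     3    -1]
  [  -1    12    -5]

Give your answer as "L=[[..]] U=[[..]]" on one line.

  row1 -= 0·row0 → [0,3,-1]
  row2 -= 1·row0 → [0,12,-6]
  row2 -= 4·row1 → [0,0,-2]

L=[[1,0,0],[0,1,0],[1,4,1]] U=[[-1,0,1],[0,3,-1],[0,0,-2]]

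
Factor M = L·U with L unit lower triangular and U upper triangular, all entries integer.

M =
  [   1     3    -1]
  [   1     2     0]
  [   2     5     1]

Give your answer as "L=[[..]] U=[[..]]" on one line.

L=[[1,0,0],[1,1,0],[2,1,1]] U=[[1,3,-1],[0,-1,1],[0,0,2]]

  r1 -= 1·r0 → [0,-1,1]
  r2 -= 2·r0 → [0,-1,3]
  r2 -= 1·r1 → [0,0,2]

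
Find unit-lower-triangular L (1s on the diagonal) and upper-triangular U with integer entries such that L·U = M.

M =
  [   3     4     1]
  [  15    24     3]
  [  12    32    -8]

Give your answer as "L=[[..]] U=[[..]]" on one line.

  r1 -= 5·r0 → [0,4,-2]
  r2 -= 4·r0 → [0,16,-12]
  r2 -= 4·r1 → [0,0,-4]

L=[[1,0,0],[5,1,0],[4,4,1]] U=[[3,4,1],[0,4,-2],[0,0,-4]]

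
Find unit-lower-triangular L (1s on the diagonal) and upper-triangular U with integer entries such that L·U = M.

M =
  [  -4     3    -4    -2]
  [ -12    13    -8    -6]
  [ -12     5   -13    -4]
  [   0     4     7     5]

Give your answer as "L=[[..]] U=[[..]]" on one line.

  row1 -= 3·row0 → [0,4,4,0]
  row2 -= 3·row0 → [0,-4,-1,2]
  row3 -= 0·row0 → [0,4,7,5]
  row2 -= -1·row1 → [0,0,3,2]
  row3 -= 1·row1 → [0,0,3,5]
  row3 -= 1·row2 → [0,0,0,3]

L=[[1,0,0,0],[3,1,0,0],[3,-1,1,0],[0,1,1,1]] U=[[-4,3,-4,-2],[0,4,4,0],[0,0,3,2],[0,0,0,3]]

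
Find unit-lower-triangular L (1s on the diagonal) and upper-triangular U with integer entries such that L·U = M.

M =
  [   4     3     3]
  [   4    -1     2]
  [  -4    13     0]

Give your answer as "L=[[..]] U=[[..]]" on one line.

L=[[1,0,0],[1,1,0],[-1,-4,1]] U=[[4,3,3],[0,-4,-1],[0,0,-1]]

  row1 -= 1·row0 → [0,-4,-1]
  row2 -= -1·row0 → [0,16,3]
  row2 -= -4·row1 → [0,0,-1]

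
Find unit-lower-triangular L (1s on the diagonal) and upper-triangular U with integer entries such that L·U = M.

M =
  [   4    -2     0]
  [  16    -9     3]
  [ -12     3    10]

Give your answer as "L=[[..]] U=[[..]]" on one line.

  r1 -= 4·r0 → [0,-1,3]
  r2 -= -3·r0 → [0,-3,10]
  r2 -= 3·r1 → [0,0,1]

L=[[1,0,0],[4,1,0],[-3,3,1]] U=[[4,-2,0],[0,-1,3],[0,0,1]]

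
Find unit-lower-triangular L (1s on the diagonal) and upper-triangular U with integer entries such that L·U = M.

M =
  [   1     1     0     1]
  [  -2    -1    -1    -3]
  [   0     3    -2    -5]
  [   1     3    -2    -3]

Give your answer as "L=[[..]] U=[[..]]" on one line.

  r1 -= -2·r0 → [0,1,-1,-1]
  r2 -= 0·r0 → [0,3,-2,-5]
  r3 -= 1·r0 → [0,2,-2,-4]
  r2 -= 3·r1 → [0,0,1,-2]
  r3 -= 2·r1 → [0,0,0,-2]
  r3 -= 0·r2 → [0,0,0,-2]

L=[[1,0,0,0],[-2,1,0,0],[0,3,1,0],[1,2,0,1]] U=[[1,1,0,1],[0,1,-1,-1],[0,0,1,-2],[0,0,0,-2]]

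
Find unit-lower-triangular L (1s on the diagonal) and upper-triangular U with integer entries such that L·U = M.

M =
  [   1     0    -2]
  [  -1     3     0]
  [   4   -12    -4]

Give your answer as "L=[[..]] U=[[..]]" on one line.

L=[[1,0,0],[-1,1,0],[4,-4,1]] U=[[1,0,-2],[0,3,-2],[0,0,-4]]

  r1 -= -1·r0 → [0,3,-2]
  r2 -= 4·r0 → [0,-12,4]
  r2 -= -4·r1 → [0,0,-4]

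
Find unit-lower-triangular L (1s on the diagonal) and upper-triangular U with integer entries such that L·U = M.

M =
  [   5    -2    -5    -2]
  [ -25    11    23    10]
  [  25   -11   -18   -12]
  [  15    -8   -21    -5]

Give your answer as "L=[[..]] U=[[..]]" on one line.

L=[[1,0,0,0],[-5,1,0,0],[5,-1,1,0],[3,-2,-2,1]] U=[[5,-2,-5,-2],[0,1,-2,0],[0,0,5,-2],[0,0,0,-3]]

  R1 -= -5·R0 → [0,1,-2,0]
  R2 -= 5·R0 → [0,-1,7,-2]
  R3 -= 3·R0 → [0,-2,-6,1]
  R2 -= -1·R1 → [0,0,5,-2]
  R3 -= -2·R1 → [0,0,-10,1]
  R3 -= -2·R2 → [0,0,0,-3]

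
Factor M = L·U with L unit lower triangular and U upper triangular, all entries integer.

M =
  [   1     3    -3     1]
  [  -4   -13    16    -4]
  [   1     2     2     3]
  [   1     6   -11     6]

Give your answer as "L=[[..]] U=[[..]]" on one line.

L=[[1,0,0,0],[-4,1,0,0],[1,1,1,0],[1,-3,4,1]] U=[[1,3,-3,1],[0,-1,4,0],[0,0,1,2],[0,0,0,-3]]

  r1 -= -4·r0 → [0,-1,4,0]
  r2 -= 1·r0 → [0,-1,5,2]
  r3 -= 1·r0 → [0,3,-8,5]
  r2 -= 1·r1 → [0,0,1,2]
  r3 -= -3·r1 → [0,0,4,5]
  r3 -= 4·r2 → [0,0,0,-3]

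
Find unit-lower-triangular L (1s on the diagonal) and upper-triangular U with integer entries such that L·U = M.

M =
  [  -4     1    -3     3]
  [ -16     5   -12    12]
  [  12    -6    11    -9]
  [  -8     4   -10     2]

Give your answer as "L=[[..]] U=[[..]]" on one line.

  R1 -= 4·R0 → [0,1,0,0]
  R2 -= -3·R0 → [0,-3,2,0]
  R3 -= 2·R0 → [0,2,-4,-4]
  R2 -= -3·R1 → [0,0,2,0]
  R3 -= 2·R1 → [0,0,-4,-4]
  R3 -= -2·R2 → [0,0,0,-4]

L=[[1,0,0,0],[4,1,0,0],[-3,-3,1,0],[2,2,-2,1]] U=[[-4,1,-3,3],[0,1,0,0],[0,0,2,0],[0,0,0,-4]]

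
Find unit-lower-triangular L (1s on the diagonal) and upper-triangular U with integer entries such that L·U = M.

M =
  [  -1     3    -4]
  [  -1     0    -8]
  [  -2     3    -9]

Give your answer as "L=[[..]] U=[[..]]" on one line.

L=[[1,0,0],[1,1,0],[2,1,1]] U=[[-1,3,-4],[0,-3,-4],[0,0,3]]

  r1 -= 1·r0 → [0,-3,-4]
  r2 -= 2·r0 → [0,-3,-1]
  r2 -= 1·r1 → [0,0,3]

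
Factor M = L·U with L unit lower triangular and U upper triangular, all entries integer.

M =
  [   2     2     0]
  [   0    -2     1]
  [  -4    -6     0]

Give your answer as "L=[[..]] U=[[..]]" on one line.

  R1 -= 0·R0 → [0,-2,1]
  R2 -= -2·R0 → [0,-2,0]
  R2 -= 1·R1 → [0,0,-1]

L=[[1,0,0],[0,1,0],[-2,1,1]] U=[[2,2,0],[0,-2,1],[0,0,-1]]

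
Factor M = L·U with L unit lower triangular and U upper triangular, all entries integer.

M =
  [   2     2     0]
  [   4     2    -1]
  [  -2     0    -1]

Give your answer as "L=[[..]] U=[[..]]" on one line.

L=[[1,0,0],[2,1,0],[-1,-1,1]] U=[[2,2,0],[0,-2,-1],[0,0,-2]]

  r1 -= 2·r0 → [0,-2,-1]
  r2 -= -1·r0 → [0,2,-1]
  r2 -= -1·r1 → [0,0,-2]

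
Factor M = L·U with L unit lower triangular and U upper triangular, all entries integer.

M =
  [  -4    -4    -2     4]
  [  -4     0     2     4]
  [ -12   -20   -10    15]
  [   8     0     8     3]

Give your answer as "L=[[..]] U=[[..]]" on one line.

  R1 -= 1·R0 → [0,4,4,0]
  R2 -= 3·R0 → [0,-8,-4,3]
  R3 -= -2·R0 → [0,-8,4,11]
  R2 -= -2·R1 → [0,0,4,3]
  R3 -= -2·R1 → [0,0,12,11]
  R3 -= 3·R2 → [0,0,0,2]

L=[[1,0,0,0],[1,1,0,0],[3,-2,1,0],[-2,-2,3,1]] U=[[-4,-4,-2,4],[0,4,4,0],[0,0,4,3],[0,0,0,2]]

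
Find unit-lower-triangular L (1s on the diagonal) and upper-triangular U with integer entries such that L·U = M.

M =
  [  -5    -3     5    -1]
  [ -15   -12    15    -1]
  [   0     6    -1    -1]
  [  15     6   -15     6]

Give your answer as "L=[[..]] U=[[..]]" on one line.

L=[[1,0,0,0],[3,1,0,0],[0,-2,1,0],[-3,1,0,1]] U=[[-5,-3,5,-1],[0,-3,0,2],[0,0,-1,3],[0,0,0,1]]

  R1 -= 3·R0 → [0,-3,0,2]
  R2 -= 0·R0 → [0,6,-1,-1]
  R3 -= -3·R0 → [0,-3,0,3]
  R2 -= -2·R1 → [0,0,-1,3]
  R3 -= 1·R1 → [0,0,0,1]
  R3 -= 0·R2 → [0,0,0,1]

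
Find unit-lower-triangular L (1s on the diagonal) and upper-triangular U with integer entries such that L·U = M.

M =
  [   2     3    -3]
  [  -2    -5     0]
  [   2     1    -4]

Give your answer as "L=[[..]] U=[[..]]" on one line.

  R1 -= -1·R0 → [0,-2,-3]
  R2 -= 1·R0 → [0,-2,-1]
  R2 -= 1·R1 → [0,0,2]

L=[[1,0,0],[-1,1,0],[1,1,1]] U=[[2,3,-3],[0,-2,-3],[0,0,2]]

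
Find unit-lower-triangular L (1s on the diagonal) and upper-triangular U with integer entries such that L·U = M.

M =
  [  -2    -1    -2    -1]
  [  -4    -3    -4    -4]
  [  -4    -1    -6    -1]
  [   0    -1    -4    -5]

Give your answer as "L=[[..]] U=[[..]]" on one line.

  r1 -= 2·r0 → [0,-1,0,-2]
  r2 -= 2·r0 → [0,1,-2,1]
  r3 -= 0·r0 → [0,-1,-4,-5]
  r2 -= -1·r1 → [0,0,-2,-1]
  r3 -= 1·r1 → [0,0,-4,-3]
  r3 -= 2·r2 → [0,0,0,-1]

L=[[1,0,0,0],[2,1,0,0],[2,-1,1,0],[0,1,2,1]] U=[[-2,-1,-2,-1],[0,-1,0,-2],[0,0,-2,-1],[0,0,0,-1]]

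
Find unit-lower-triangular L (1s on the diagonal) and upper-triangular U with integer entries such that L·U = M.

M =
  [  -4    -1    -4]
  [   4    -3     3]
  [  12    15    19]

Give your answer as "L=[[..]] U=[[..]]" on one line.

L=[[1,0,0],[-1,1,0],[-3,-3,1]] U=[[-4,-1,-4],[0,-4,-1],[0,0,4]]

  r1 -= -1·r0 → [0,-4,-1]
  r2 -= -3·r0 → [0,12,7]
  r2 -= -3·r1 → [0,0,4]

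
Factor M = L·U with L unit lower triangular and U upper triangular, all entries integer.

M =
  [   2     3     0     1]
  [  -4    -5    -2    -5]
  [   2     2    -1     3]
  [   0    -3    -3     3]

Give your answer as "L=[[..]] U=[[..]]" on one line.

L=[[1,0,0,0],[-2,1,0,0],[1,-1,1,0],[0,-3,3,1]] U=[[2,3,0,1],[0,1,-2,-3],[0,0,-3,-1],[0,0,0,-3]]

  R1 -= -2·R0 → [0,1,-2,-3]
  R2 -= 1·R0 → [0,-1,-1,2]
  R3 -= 0·R0 → [0,-3,-3,3]
  R2 -= -1·R1 → [0,0,-3,-1]
  R3 -= -3·R1 → [0,0,-9,-6]
  R3 -= 3·R2 → [0,0,0,-3]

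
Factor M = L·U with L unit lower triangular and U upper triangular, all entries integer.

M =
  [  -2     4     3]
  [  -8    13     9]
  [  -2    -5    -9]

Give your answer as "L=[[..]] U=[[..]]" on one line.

L=[[1,0,0],[4,1,0],[1,3,1]] U=[[-2,4,3],[0,-3,-3],[0,0,-3]]

  r1 -= 4·r0 → [0,-3,-3]
  r2 -= 1·r0 → [0,-9,-12]
  r2 -= 3·r1 → [0,0,-3]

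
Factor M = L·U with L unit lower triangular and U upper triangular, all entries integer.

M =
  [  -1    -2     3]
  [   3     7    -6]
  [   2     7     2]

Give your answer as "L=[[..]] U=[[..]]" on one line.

L=[[1,0,0],[-3,1,0],[-2,3,1]] U=[[-1,-2,3],[0,1,3],[0,0,-1]]

  row1 -= -3·row0 → [0,1,3]
  row2 -= -2·row0 → [0,3,8]
  row2 -= 3·row1 → [0,0,-1]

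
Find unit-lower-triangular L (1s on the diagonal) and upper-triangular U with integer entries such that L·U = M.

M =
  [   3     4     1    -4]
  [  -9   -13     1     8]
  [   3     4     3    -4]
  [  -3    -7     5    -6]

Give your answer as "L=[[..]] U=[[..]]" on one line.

L=[[1,0,0,0],[-3,1,0,0],[1,0,1,0],[-1,3,-3,1]] U=[[3,4,1,-4],[0,-1,4,-4],[0,0,2,0],[0,0,0,2]]

  row1 -= -3·row0 → [0,-1,4,-4]
  row2 -= 1·row0 → [0,0,2,0]
  row3 -= -1·row0 → [0,-3,6,-10]
  row2 -= 0·row1 → [0,0,2,0]
  row3 -= 3·row1 → [0,0,-6,2]
  row3 -= -3·row2 → [0,0,0,2]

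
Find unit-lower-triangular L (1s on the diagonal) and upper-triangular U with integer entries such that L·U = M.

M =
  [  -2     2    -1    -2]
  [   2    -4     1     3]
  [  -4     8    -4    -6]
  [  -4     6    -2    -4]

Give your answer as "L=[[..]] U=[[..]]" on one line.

L=[[1,0,0,0],[-1,1,0,0],[2,-2,1,0],[2,-1,0,1]] U=[[-2,2,-1,-2],[0,-2,0,1],[0,0,-2,0],[0,0,0,1]]

  R1 -= -1·R0 → [0,-2,0,1]
  R2 -= 2·R0 → [0,4,-2,-2]
  R3 -= 2·R0 → [0,2,0,0]
  R2 -= -2·R1 → [0,0,-2,0]
  R3 -= -1·R1 → [0,0,0,1]
  R3 -= 0·R2 → [0,0,0,1]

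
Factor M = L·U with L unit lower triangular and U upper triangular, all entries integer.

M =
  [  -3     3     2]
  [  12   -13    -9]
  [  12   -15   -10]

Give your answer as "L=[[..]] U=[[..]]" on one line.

  R1 -= -4·R0 → [0,-1,-1]
  R2 -= -4·R0 → [0,-3,-2]
  R2 -= 3·R1 → [0,0,1]

L=[[1,0,0],[-4,1,0],[-4,3,1]] U=[[-3,3,2],[0,-1,-1],[0,0,1]]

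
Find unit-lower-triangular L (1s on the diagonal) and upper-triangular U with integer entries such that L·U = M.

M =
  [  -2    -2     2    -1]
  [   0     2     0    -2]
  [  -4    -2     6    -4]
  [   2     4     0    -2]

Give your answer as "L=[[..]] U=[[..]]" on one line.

L=[[1,0,0,0],[0,1,0,0],[2,1,1,0],[-1,1,1,1]] U=[[-2,-2,2,-1],[0,2,0,-2],[0,0,2,0],[0,0,0,-1]]

  R1 -= 0·R0 → [0,2,0,-2]
  R2 -= 2·R0 → [0,2,2,-2]
  R3 -= -1·R0 → [0,2,2,-3]
  R2 -= 1·R1 → [0,0,2,0]
  R3 -= 1·R1 → [0,0,2,-1]
  R3 -= 1·R2 → [0,0,0,-1]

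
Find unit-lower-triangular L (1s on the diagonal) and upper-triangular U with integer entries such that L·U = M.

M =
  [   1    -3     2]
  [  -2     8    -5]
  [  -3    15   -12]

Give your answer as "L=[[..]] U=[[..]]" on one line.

  row1 -= -2·row0 → [0,2,-1]
  row2 -= -3·row0 → [0,6,-6]
  row2 -= 3·row1 → [0,0,-3]

L=[[1,0,0],[-2,1,0],[-3,3,1]] U=[[1,-3,2],[0,2,-1],[0,0,-3]]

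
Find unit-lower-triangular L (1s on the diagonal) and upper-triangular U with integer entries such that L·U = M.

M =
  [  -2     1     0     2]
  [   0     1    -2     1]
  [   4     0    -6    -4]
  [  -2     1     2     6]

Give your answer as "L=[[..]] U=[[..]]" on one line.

  r1 -= 0·r0 → [0,1,-2,1]
  r2 -= -2·r0 → [0,2,-6,0]
  r3 -= 1·r0 → [0,0,2,4]
  r2 -= 2·r1 → [0,0,-2,-2]
  r3 -= 0·r1 → [0,0,2,4]
  r3 -= -1·r2 → [0,0,0,2]

L=[[1,0,0,0],[0,1,0,0],[-2,2,1,0],[1,0,-1,1]] U=[[-2,1,0,2],[0,1,-2,1],[0,0,-2,-2],[0,0,0,2]]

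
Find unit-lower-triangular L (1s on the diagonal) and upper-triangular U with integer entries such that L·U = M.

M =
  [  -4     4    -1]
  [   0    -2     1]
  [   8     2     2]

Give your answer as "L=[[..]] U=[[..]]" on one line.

L=[[1,0,0],[0,1,0],[-2,-5,1]] U=[[-4,4,-1],[0,-2,1],[0,0,5]]

  r1 -= 0·r0 → [0,-2,1]
  r2 -= -2·r0 → [0,10,0]
  r2 -= -5·r1 → [0,0,5]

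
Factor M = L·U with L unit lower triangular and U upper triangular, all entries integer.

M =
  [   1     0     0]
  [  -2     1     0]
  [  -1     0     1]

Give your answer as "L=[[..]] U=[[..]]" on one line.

  r1 -= -2·r0 → [0,1,0]
  r2 -= -1·r0 → [0,0,1]
  r2 -= 0·r1 → [0,0,1]

L=[[1,0,0],[-2,1,0],[-1,0,1]] U=[[1,0,0],[0,1,0],[0,0,1]]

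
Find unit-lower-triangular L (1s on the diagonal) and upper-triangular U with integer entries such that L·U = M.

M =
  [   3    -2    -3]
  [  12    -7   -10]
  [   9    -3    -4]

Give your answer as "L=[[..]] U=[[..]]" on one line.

L=[[1,0,0],[4,1,0],[3,3,1]] U=[[3,-2,-3],[0,1,2],[0,0,-1]]

  row1 -= 4·row0 → [0,1,2]
  row2 -= 3·row0 → [0,3,5]
  row2 -= 3·row1 → [0,0,-1]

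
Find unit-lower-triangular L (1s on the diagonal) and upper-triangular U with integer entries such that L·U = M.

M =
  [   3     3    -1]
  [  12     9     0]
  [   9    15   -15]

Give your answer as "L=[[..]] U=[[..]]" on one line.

  r1 -= 4·r0 → [0,-3,4]
  r2 -= 3·r0 → [0,6,-12]
  r2 -= -2·r1 → [0,0,-4]

L=[[1,0,0],[4,1,0],[3,-2,1]] U=[[3,3,-1],[0,-3,4],[0,0,-4]]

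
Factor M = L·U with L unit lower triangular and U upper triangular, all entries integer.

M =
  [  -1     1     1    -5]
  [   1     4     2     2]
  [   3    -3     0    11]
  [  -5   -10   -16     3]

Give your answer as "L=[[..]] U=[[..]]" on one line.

L=[[1,0,0,0],[-1,1,0,0],[-3,0,1,0],[5,-3,-4,1]] U=[[-1,1,1,-5],[0,5,3,-3],[0,0,3,-4],[0,0,0,3]]

  R1 -= -1·R0 → [0,5,3,-3]
  R2 -= -3·R0 → [0,0,3,-4]
  R3 -= 5·R0 → [0,-15,-21,28]
  R2 -= 0·R1 → [0,0,3,-4]
  R3 -= -3·R1 → [0,0,-12,19]
  R3 -= -4·R2 → [0,0,0,3]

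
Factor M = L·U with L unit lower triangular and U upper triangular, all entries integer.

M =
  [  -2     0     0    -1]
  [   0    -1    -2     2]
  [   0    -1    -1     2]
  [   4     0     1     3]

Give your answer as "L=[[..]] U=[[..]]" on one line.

  R1 -= 0·R0 → [0,-1,-2,2]
  R2 -= 0·R0 → [0,-1,-1,2]
  R3 -= -2·R0 → [0,0,1,1]
  R2 -= 1·R1 → [0,0,1,0]
  R3 -= 0·R1 → [0,0,1,1]
  R3 -= 1·R2 → [0,0,0,1]

L=[[1,0,0,0],[0,1,0,0],[0,1,1,0],[-2,0,1,1]] U=[[-2,0,0,-1],[0,-1,-2,2],[0,0,1,0],[0,0,0,1]]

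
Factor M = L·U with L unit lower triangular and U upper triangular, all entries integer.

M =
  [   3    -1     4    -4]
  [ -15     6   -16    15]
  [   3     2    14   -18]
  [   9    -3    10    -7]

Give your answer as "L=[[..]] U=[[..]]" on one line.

L=[[1,0,0,0],[-5,1,0,0],[1,3,1,0],[3,0,1,1]] U=[[3,-1,4,-4],[0,1,4,-5],[0,0,-2,1],[0,0,0,4]]

  R1 -= -5·R0 → [0,1,4,-5]
  R2 -= 1·R0 → [0,3,10,-14]
  R3 -= 3·R0 → [0,0,-2,5]
  R2 -= 3·R1 → [0,0,-2,1]
  R3 -= 0·R1 → [0,0,-2,5]
  R3 -= 1·R2 → [0,0,0,4]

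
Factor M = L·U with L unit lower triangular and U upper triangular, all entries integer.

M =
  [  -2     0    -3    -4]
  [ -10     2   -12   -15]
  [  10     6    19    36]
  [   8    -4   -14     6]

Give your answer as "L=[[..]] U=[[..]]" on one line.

  r1 -= 5·r0 → [0,2,3,5]
  r2 -= -5·r0 → [0,6,4,16]
  r3 -= -4·r0 → [0,-4,-26,-10]
  r2 -= 3·r1 → [0,0,-5,1]
  r3 -= -2·r1 → [0,0,-20,0]
  r3 -= 4·r2 → [0,0,0,-4]

L=[[1,0,0,0],[5,1,0,0],[-5,3,1,0],[-4,-2,4,1]] U=[[-2,0,-3,-4],[0,2,3,5],[0,0,-5,1],[0,0,0,-4]]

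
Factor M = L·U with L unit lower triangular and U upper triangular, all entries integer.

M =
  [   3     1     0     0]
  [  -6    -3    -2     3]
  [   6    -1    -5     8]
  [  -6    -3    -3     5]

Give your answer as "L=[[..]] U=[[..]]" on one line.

  row1 -= -2·row0 → [0,-1,-2,3]
  row2 -= 2·row0 → [0,-3,-5,8]
  row3 -= -2·row0 → [0,-1,-3,5]
  row2 -= 3·row1 → [0,0,1,-1]
  row3 -= 1·row1 → [0,0,-1,2]
  row3 -= -1·row2 → [0,0,0,1]

L=[[1,0,0,0],[-2,1,0,0],[2,3,1,0],[-2,1,-1,1]] U=[[3,1,0,0],[0,-1,-2,3],[0,0,1,-1],[0,0,0,1]]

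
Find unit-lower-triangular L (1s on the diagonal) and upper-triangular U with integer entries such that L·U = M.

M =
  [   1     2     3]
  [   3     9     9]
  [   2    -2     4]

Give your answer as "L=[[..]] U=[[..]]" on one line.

L=[[1,0,0],[3,1,0],[2,-2,1]] U=[[1,2,3],[0,3,0],[0,0,-2]]

  row1 -= 3·row0 → [0,3,0]
  row2 -= 2·row0 → [0,-6,-2]
  row2 -= -2·row1 → [0,0,-2]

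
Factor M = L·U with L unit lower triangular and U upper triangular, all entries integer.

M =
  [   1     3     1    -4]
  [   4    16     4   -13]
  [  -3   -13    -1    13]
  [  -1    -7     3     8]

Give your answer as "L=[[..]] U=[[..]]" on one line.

L=[[1,0,0,0],[4,1,0,0],[-3,-1,1,0],[-1,-1,2,1]] U=[[1,3,1,-4],[0,4,0,3],[0,0,2,4],[0,0,0,-1]]

  R1 -= 4·R0 → [0,4,0,3]
  R2 -= -3·R0 → [0,-4,2,1]
  R3 -= -1·R0 → [0,-4,4,4]
  R2 -= -1·R1 → [0,0,2,4]
  R3 -= -1·R1 → [0,0,4,7]
  R3 -= 2·R2 → [0,0,0,-1]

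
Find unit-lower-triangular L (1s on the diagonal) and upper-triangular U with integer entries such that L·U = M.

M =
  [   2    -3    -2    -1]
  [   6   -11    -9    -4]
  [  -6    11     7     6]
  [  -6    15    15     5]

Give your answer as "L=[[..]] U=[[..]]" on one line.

  r1 -= 3·r0 → [0,-2,-3,-1]
  r2 -= -3·r0 → [0,2,1,3]
  r3 -= -3·r0 → [0,6,9,2]
  r2 -= -1·r1 → [0,0,-2,2]
  r3 -= -3·r1 → [0,0,0,-1]
  r3 -= 0·r2 → [0,0,0,-1]

L=[[1,0,0,0],[3,1,0,0],[-3,-1,1,0],[-3,-3,0,1]] U=[[2,-3,-2,-1],[0,-2,-3,-1],[0,0,-2,2],[0,0,0,-1]]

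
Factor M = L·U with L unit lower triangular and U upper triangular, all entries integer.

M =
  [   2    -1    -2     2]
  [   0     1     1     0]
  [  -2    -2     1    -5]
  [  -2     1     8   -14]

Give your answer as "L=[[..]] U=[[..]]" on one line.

L=[[1,0,0,0],[0,1,0,0],[-1,-3,1,0],[-1,0,3,1]] U=[[2,-1,-2,2],[0,1,1,0],[0,0,2,-3],[0,0,0,-3]]

  r1 -= 0·r0 → [0,1,1,0]
  r2 -= -1·r0 → [0,-3,-1,-3]
  r3 -= -1·r0 → [0,0,6,-12]
  r2 -= -3·r1 → [0,0,2,-3]
  r3 -= 0·r1 → [0,0,6,-12]
  r3 -= 3·r2 → [0,0,0,-3]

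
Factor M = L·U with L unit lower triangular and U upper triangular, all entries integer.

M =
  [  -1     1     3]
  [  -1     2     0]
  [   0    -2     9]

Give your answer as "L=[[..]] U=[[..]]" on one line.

L=[[1,0,0],[1,1,0],[0,-2,1]] U=[[-1,1,3],[0,1,-3],[0,0,3]]

  R1 -= 1·R0 → [0,1,-3]
  R2 -= 0·R0 → [0,-2,9]
  R2 -= -2·R1 → [0,0,3]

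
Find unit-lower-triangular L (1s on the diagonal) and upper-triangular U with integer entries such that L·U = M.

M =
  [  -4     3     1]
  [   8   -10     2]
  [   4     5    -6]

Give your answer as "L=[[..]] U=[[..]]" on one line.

L=[[1,0,0],[-2,1,0],[-1,-2,1]] U=[[-4,3,1],[0,-4,4],[0,0,3]]

  R1 -= -2·R0 → [0,-4,4]
  R2 -= -1·R0 → [0,8,-5]
  R2 -= -2·R1 → [0,0,3]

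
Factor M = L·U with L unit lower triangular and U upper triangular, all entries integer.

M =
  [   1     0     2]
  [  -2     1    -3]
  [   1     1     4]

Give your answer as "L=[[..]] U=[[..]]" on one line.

  row1 -= -2·row0 → [0,1,1]
  row2 -= 1·row0 → [0,1,2]
  row2 -= 1·row1 → [0,0,1]

L=[[1,0,0],[-2,1,0],[1,1,1]] U=[[1,0,2],[0,1,1],[0,0,1]]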